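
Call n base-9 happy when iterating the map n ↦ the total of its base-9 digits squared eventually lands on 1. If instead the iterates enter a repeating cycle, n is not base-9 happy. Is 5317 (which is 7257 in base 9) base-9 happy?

5317 = (7,2,5,7)_9 → 7² + 2² + 5² + 7² = 127
127 = (1,5,1)_9 → 1² + 5² + 1² = 27
27 = (3,0)_9 → 3² + 0² = 9
9 = (1,0)_9 → 1² + 0² = 1  — reached 1.

base-9 happy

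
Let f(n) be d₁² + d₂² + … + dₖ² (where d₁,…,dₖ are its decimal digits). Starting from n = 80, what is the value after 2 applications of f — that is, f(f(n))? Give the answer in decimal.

52

80 → 8² + 0² = 64
64 → 6² + 4² = 52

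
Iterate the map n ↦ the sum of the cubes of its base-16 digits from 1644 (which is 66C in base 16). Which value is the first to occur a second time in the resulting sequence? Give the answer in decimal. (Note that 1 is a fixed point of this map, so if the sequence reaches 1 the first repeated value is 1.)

1644 = (6,6,12)_16 → 2160
2160 = (8,7,0)_16 → 855
855 = (3,5,7)_16 → 495
495 = (1,14,15)_16 → 6120
6120 = (1,7,14,8)_16 → 3600
3600 = (14,1,0)_16 → 2745
2745 = (10,11,9)_16 → 3060
3060 = (11,15,4)_16 → 4770
4770 = (1,2,10,2)_16 → 1017
1017 = (3,15,9)_16 → 4131
4131 = (1,0,2,3)_16 → 36
36 = (2,4)_16 → 72
72 = (4,8)_16 → 576
576 = (2,4,0)_16 → 72  — 72 already appeared earlier.

72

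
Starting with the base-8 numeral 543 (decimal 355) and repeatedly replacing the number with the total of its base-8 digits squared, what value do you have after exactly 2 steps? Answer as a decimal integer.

40

355 = (5,4,3)_8 → 5² + 4² + 3² = 25 + 16 + 9 = 50
50 = (6,2)_8 → 6² + 2² = 36 + 4 = 40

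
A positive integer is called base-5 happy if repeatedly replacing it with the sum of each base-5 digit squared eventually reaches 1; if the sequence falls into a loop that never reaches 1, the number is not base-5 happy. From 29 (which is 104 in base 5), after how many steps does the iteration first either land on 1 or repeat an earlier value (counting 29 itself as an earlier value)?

29 = (1,0,4)_5 → 1² + 0² + 4² = 1 + 0 + 16 = 17
17 = (3,2)_5 → 3² + 2² = 9 + 4 = 13
13 = (2,3)_5 → 2² + 3² = 4 + 9 = 13  — 13 repeats.
That took 3 steps.

3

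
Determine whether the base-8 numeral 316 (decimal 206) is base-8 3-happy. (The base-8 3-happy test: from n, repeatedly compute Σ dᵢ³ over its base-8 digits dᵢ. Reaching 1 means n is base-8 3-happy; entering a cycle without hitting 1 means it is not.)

not base-8 3-happy

206 = (3,1,6)_8 → 3³ + 1³ + 6³ = 27 + 1 + 216 = 244
244 = (3,6,4)_8 → 3³ + 6³ + 4³ = 27 + 216 + 64 = 307
307 = (4,6,3)_8 → 4³ + 6³ + 3³ = 64 + 216 + 27 = 307  — 307 already seen; the sequence cycles without reaching 1.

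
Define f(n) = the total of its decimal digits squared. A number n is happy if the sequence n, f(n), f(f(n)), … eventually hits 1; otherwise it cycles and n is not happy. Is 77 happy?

not happy

77 → 7² + 7² = 98
98 → 9² + 8² = 145
145 → 1² + 4² + 5² = 42
42 → 4² + 2² = 20
20 → 2² + 0² = 4
4 → 4² = 16
16 → 1² + 6² = 37
37 → 3² + 7² = 58
58 → 5² + 8² = 89
89 → 8² + 9² = 145  — 145 already seen; the sequence cycles without reaching 1.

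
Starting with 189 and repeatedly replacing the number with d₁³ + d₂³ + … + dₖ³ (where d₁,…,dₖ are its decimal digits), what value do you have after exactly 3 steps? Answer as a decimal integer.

513

189 → 1242
1242 → 81
81 → 513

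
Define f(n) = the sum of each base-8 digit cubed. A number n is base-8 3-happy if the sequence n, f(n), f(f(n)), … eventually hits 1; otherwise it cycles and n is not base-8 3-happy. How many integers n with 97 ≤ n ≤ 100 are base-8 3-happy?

2

97: 97 → 66 → 9 → 2 → 8 → 1  (reaches 1)
98: 98 → 73 → 3 → 27 → 54 → 432 → 432  (repeats 432)
99: 99 → 92 → 92  (repeats 92)
100: 100 → 129 → 9 → 2 → 8 → 1  (reaches 1)
base-8 3-happy: 97, 100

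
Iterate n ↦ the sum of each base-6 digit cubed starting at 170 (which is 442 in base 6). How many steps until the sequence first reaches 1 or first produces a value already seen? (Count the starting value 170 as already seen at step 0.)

170 = (4,4,2)_6 → 4³ + 4³ + 2³ = 136
136 = (3,4,4)_6 → 3³ + 4³ + 4³ = 155
155 = (4,1,5)_6 → 4³ + 1³ + 5³ = 190
190 = (5,1,4)_6 → 5³ + 1³ + 4³ = 190  — 190 repeats.
That took 4 steps.

4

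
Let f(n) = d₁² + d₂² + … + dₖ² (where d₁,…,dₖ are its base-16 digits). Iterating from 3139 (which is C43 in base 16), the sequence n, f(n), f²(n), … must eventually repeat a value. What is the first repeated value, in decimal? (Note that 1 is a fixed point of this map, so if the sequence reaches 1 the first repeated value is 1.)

169

3139 = (12,4,3)_16 → 12² + 4² + 3² = 169
169 = (10,9)_16 → 10² + 9² = 181
181 = (11,5)_16 → 11² + 5² = 146
146 = (9,2)_16 → 9² + 2² = 85
85 = (5,5)_16 → 5² + 5² = 50
50 = (3,2)_16 → 3² + 2² = 13
13 = (13)_16 → 13² = 169  — 169 already appeared earlier.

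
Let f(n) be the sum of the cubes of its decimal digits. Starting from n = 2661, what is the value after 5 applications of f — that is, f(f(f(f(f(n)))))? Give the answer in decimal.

2661 → 2³ + 6³ + 6³ + 1³ = 441
441 → 4³ + 4³ + 1³ = 129
129 → 1³ + 2³ + 9³ = 738
738 → 7³ + 3³ + 8³ = 882
882 → 8³ + 8³ + 2³ = 1032

1032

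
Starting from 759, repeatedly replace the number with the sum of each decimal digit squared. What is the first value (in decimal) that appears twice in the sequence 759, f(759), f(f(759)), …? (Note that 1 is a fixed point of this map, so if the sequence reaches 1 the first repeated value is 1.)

16

759 → 155
155 → 51
51 → 26
26 → 40
40 → 16
16 → 37
37 → 58
58 → 89
89 → 145
145 → 42
42 → 20
20 → 4
4 → 16  — 16 already appeared earlier.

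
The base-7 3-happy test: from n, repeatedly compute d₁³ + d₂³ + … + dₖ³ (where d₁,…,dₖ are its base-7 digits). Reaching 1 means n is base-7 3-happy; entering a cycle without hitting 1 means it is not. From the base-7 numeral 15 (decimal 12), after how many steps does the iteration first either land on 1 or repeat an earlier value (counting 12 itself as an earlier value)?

4

12 = (1,5)_7 → 1³ + 5³ = 126
126 = (2,4,0)_7 → 2³ + 4³ + 0³ = 72
72 = (1,3,2)_7 → 1³ + 3³ + 2³ = 36
36 = (5,1)_7 → 5³ + 1³ = 126  — 126 repeats.
That took 4 steps.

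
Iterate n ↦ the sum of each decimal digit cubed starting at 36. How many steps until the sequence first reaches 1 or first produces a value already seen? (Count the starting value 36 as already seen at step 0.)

36 → 243
243 → 99
99 → 1458
1458 → 702
702 → 351
351 → 153
153 → 153  — 153 repeats.
That took 7 steps.

7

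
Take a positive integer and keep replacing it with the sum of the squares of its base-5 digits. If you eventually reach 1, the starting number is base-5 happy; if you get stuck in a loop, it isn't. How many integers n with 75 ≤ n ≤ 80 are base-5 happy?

75: 75 → 9 → 17 → 13 → 13  — not base-5 happy
76: 76 → 10 → 4 → 16 → 10  — not base-5 happy
77: 77 → 13 → 13  — not base-5 happy
78: 78 → 18 → 18  — not base-5 happy
79: 79 → 25 → 1  — base-5 happy
80: 80 → 10 → 4 → 16 → 10  — not base-5 happy
base-5 happy: 79

1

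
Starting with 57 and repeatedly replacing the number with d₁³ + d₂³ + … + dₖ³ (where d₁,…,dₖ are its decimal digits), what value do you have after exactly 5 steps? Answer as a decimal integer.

57 → 468
468 → 792
792 → 1080
1080 → 513
513 → 153

153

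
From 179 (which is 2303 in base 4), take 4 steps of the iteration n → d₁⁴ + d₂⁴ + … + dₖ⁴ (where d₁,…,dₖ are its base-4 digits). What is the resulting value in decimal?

83

179 = (2,3,0,3)_4 → 2⁴ + 3⁴ + 0⁴ + 3⁴ = 16 + 81 + 0 + 81 = 178
178 = (2,3,0,2)_4 → 2⁴ + 3⁴ + 0⁴ + 2⁴ = 16 + 81 + 0 + 16 = 113
113 = (1,3,0,1)_4 → 1⁴ + 3⁴ + 0⁴ + 1⁴ = 1 + 81 + 0 + 1 = 83
83 = (1,1,0,3)_4 → 1⁴ + 1⁴ + 0⁴ + 3⁴ = 1 + 1 + 0 + 81 = 83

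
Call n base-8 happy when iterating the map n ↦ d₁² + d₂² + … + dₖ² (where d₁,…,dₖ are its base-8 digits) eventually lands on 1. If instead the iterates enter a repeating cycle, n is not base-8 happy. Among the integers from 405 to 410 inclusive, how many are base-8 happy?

405: 405 → 65 → 2 → 4 → 16 → 4  (repeats 4)
406: 406 → 76 → 18 → 8 → 1  (reaches 1)
407: 407 → 89 → 11 → 10 → 5 → 25 → 10  (repeats 10)
408: 408 → 45 → 50 → 40 → 25 → 10 → 5 → 25  (repeats 25)
409: 409 → 46 → 61 → 74 → 6 → 36 → 32 → 16 → 4 → 16  (repeats 16)
410: 410 → 49 → 37 → 41 → 26 → 13 → 26  (repeats 26)
base-8 happy: 406

1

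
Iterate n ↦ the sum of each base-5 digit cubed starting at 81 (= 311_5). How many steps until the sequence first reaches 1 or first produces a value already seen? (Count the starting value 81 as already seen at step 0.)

5

81 = (3,1,1)_5 → 3³ + 1³ + 1³ = 29
29 = (1,0,4)_5 → 1³ + 0³ + 4³ = 65
65 = (2,3,0)_5 → 2³ + 3³ + 0³ = 35
35 = (1,2,0)_5 → 1³ + 2³ + 0³ = 9
9 = (1,4)_5 → 1³ + 4³ = 65  — 65 repeats.
That took 5 steps.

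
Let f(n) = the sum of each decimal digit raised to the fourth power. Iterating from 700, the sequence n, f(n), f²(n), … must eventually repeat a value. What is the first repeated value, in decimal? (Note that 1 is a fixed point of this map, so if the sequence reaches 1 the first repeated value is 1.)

700 → 7⁴ + 0⁴ + 0⁴ = 2401 + 0 + 0 = 2401
2401 → 2⁴ + 4⁴ + 0⁴ + 1⁴ = 16 + 256 + 0 + 1 = 273
273 → 2⁴ + 7⁴ + 3⁴ = 16 + 2401 + 81 = 2498
2498 → 2⁴ + 4⁴ + 9⁴ + 8⁴ = 16 + 256 + 6561 + 4096 = 10929
10929 → 1⁴ + 0⁴ + 9⁴ + 2⁴ + 9⁴ = 1 + 0 + 6561 + 16 + 6561 = 13139
13139 → 1⁴ + 3⁴ + 1⁴ + 3⁴ + 9⁴ = 1 + 81 + 1 + 81 + 6561 = 6725
6725 → 6⁴ + 7⁴ + 2⁴ + 5⁴ = 1296 + 2401 + 16 + 625 = 4338
4338 → 4⁴ + 3⁴ + 3⁴ + 8⁴ = 256 + 81 + 81 + 4096 = 4514
4514 → 4⁴ + 5⁴ + 1⁴ + 4⁴ = 256 + 625 + 1 + 256 = 1138
1138 → 1⁴ + 1⁴ + 3⁴ + 8⁴ = 1 + 1 + 81 + 4096 = 4179
4179 → 4⁴ + 1⁴ + 7⁴ + 9⁴ = 256 + 1 + 2401 + 6561 = 9219
9219 → 9⁴ + 2⁴ + 1⁴ + 9⁴ = 6561 + 16 + 1 + 6561 = 13139  — 13139 already appeared earlier.

13139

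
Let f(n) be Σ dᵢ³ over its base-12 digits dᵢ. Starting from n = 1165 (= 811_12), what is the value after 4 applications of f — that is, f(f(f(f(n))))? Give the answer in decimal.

1165 = (8,1,1)_12 → 8³ + 1³ + 1³ = 512 + 1 + 1 = 514
514 = (3,6,10)_12 → 3³ + 6³ + 10³ = 27 + 216 + 1000 = 1243
1243 = (8,7,7)_12 → 8³ + 7³ + 7³ = 512 + 343 + 343 = 1198
1198 = (8,3,10)_12 → 8³ + 3³ + 10³ = 512 + 27 + 1000 = 1539

1539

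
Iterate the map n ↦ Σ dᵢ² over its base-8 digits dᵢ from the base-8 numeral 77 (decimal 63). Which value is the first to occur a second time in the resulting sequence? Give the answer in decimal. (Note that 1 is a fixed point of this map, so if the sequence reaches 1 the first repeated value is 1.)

20

63 = (7,7)_8 → 7² + 7² = 98
98 = (1,4,2)_8 → 1² + 4² + 2² = 21
21 = (2,5)_8 → 2² + 5² = 29
29 = (3,5)_8 → 3² + 5² = 34
34 = (4,2)_8 → 4² + 2² = 20
20 = (2,4)_8 → 2² + 4² = 20  — 20 already appeared earlier.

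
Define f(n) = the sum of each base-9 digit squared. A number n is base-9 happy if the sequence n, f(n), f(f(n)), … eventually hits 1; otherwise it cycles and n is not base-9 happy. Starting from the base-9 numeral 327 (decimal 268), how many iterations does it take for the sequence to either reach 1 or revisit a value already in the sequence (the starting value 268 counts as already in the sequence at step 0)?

7

268 = (3,2,7)_9 → 3² + 2² + 7² = 9 + 4 + 49 = 62
62 = (6,8)_9 → 6² + 8² = 36 + 64 = 100
100 = (1,2,1)_9 → 1² + 2² + 1² = 1 + 4 + 1 = 6
6 = (6)_9 → 6² = 36
36 = (4,0)_9 → 4² + 0² = 16 + 0 = 16
16 = (1,7)_9 → 1² + 7² = 1 + 49 = 50
50 = (5,5)_9 → 5² + 5² = 25 + 25 = 50  — 50 repeats.
That took 7 steps.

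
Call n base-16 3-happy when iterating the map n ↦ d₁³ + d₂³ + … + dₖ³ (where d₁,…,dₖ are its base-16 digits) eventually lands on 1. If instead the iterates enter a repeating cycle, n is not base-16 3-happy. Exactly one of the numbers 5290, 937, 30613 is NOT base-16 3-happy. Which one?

5290: 5290 → 2065 → 514 → 16 → 1  — reaches 1 (base-16 3-happy)
937: 937 → 1756 → 4141 → 2206 → 3985 → 4105 → 730 → 3205 → 2365 → 2953 → 2572 → 2728 → 2512 → 2926 → 4291 → 1756  — repeats 1756 (not base-16 3-happy)
30613: 30613 → 1540 → 280 → 514 → 16 → 1  — reaches 1 (base-16 3-happy)

937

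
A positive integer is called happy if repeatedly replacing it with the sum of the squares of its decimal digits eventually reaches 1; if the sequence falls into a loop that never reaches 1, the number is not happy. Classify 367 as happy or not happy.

happy

367 → 94
94 → 97
97 → 130
130 → 10
10 → 1  — reached 1.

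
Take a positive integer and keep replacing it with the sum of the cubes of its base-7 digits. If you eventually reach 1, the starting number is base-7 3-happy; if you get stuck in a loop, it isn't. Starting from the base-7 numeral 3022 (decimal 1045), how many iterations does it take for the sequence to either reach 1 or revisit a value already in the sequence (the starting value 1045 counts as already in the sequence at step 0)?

4

1045 = (3,0,2,2)_7 → 3³ + 0³ + 2³ + 2³ = 43
43 = (6,1)_7 → 6³ + 1³ = 217
217 = (4,3,0)_7 → 4³ + 3³ + 0³ = 91
91 = (1,6,0)_7 → 1³ + 6³ + 0³ = 217  — 217 repeats.
That took 4 steps.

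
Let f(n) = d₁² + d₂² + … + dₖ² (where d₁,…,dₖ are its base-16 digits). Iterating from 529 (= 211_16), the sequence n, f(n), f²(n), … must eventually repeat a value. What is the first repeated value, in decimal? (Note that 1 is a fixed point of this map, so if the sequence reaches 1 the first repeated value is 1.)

1

529 = (2,1,1)_16 → 2² + 1² + 1² = 6
6 = (6)_16 → 6² = 36
36 = (2,4)_16 → 2² + 4² = 20
20 = (1,4)_16 → 1² + 4² = 17
17 = (1,1)_16 → 1² + 1² = 2
2 = (2)_16 → 2² = 4
4 = (4)_16 → 4² = 16
16 = (1,0)_16 → 1² + 0² = 1  — reached the fixed point 1.
1 → 1, so 1 is the first repeated value.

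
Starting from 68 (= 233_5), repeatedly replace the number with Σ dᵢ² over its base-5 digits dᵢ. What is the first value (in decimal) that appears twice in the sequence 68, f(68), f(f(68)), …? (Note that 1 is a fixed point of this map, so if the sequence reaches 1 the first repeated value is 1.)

68 = (2,3,3)_5 → 2² + 3² + 3² = 22
22 = (4,2)_5 → 4² + 2² = 20
20 = (4,0)_5 → 4² + 0² = 16
16 = (3,1)_5 → 3² + 1² = 10
10 = (2,0)_5 → 2² + 0² = 4
4 = (4)_5 → 4² = 16  — 16 already appeared earlier.

16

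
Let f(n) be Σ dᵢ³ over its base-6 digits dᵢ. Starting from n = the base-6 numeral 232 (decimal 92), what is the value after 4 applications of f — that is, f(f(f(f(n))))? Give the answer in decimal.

92 = (2,3,2)_6 → 43
43 = (1,1,1)_6 → 3
3 = (3)_6 → 27
27 = (4,3)_6 → 91

91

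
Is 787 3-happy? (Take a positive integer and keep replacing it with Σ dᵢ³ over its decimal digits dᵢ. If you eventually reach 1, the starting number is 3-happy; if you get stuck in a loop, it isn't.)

787 → 7³ + 8³ + 7³ = 1198
1198 → 1³ + 1³ + 9³ + 8³ = 1243
1243 → 1³ + 2³ + 4³ + 3³ = 100
100 → 1³ + 0³ + 0³ = 1  — reached 1.

3-happy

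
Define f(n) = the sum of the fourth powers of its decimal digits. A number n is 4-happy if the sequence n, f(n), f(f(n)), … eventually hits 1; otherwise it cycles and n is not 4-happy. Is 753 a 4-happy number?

753 → 3107
3107 → 2483
2483 → 4449
4449 → 7329
7329 → 9059
9059 → 13747
13747 → 5140
5140 → 882
882 → 8208
8208 → 8208  — 8208 already seen; the sequence cycles without reaching 1.

not 4-happy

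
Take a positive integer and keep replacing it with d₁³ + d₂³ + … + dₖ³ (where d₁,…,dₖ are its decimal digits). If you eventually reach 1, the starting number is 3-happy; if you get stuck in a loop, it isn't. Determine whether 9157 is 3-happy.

9157 → 9³ + 1³ + 5³ + 7³ = 1198
1198 → 1³ + 1³ + 9³ + 8³ = 1243
1243 → 1³ + 2³ + 4³ + 3³ = 100
100 → 1³ + 0³ + 0³ = 1  — reached 1.

3-happy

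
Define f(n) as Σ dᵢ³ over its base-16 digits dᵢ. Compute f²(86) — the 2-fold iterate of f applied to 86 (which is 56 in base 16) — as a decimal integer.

86 = (5,6)_16 → 5³ + 6³ = 341
341 = (1,5,5)_16 → 1³ + 5³ + 5³ = 251

251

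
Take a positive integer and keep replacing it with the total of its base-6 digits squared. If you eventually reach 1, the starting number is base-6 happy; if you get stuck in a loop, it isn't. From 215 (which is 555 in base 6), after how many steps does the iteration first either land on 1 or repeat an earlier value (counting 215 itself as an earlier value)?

10

215 = (5,5,5)_6 → 5² + 5² + 5² = 25 + 25 + 25 = 75
75 = (2,0,3)_6 → 2² + 0² + 3² = 4 + 0 + 9 = 13
13 = (2,1)_6 → 2² + 1² = 4 + 1 = 5
5 = (5)_6 → 5² = 25
25 = (4,1)_6 → 4² + 1² = 16 + 1 = 17
17 = (2,5)_6 → 2² + 5² = 4 + 25 = 29
29 = (4,5)_6 → 4² + 5² = 16 + 25 = 41
41 = (1,0,5)_6 → 1² + 0² + 5² = 1 + 0 + 25 = 26
26 = (4,2)_6 → 4² + 2² = 16 + 4 = 20
20 = (3,2)_6 → 3² + 2² = 9 + 4 = 13  — 13 repeats.
That took 10 steps.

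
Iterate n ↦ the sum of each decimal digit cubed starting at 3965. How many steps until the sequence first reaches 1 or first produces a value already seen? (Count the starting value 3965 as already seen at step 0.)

4

3965 → 3³ + 9³ + 6³ + 5³ = 27 + 729 + 216 + 125 = 1097
1097 → 1³ + 0³ + 9³ + 7³ = 1 + 0 + 729 + 343 = 1073
1073 → 1³ + 0³ + 7³ + 3³ = 1 + 0 + 343 + 27 = 371
371 → 3³ + 7³ + 1³ = 27 + 343 + 1 = 371  — 371 repeats.
That took 4 steps.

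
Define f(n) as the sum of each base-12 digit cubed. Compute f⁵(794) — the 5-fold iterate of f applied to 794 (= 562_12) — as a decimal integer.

794 = (5,6,2)_12 → 5³ + 6³ + 2³ = 349
349 = (2,5,1)_12 → 2³ + 5³ + 1³ = 134
134 = (11,2)_12 → 11³ + 2³ = 1339
1339 = (9,3,7)_12 → 9³ + 3³ + 7³ = 1099
1099 = (7,7,7)_12 → 7³ + 7³ + 7³ = 1029

1029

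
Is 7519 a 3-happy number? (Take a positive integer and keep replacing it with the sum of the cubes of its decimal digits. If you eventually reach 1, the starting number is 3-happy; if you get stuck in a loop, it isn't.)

3-happy

7519 → 7³ + 5³ + 1³ + 9³ = 343 + 125 + 1 + 729 = 1198
1198 → 1³ + 1³ + 9³ + 8³ = 1 + 1 + 729 + 512 = 1243
1243 → 1³ + 2³ + 4³ + 3³ = 1 + 8 + 64 + 27 = 100
100 → 1³ + 0³ + 0³ = 1 + 0 + 0 = 1  — reached 1.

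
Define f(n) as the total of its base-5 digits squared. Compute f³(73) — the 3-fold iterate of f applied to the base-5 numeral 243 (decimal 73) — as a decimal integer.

73 = (2,4,3)_5 → 2² + 4² + 3² = 4 + 16 + 9 = 29
29 = (1,0,4)_5 → 1² + 0² + 4² = 1 + 0 + 16 = 17
17 = (3,2)_5 → 3² + 2² = 9 + 4 = 13

13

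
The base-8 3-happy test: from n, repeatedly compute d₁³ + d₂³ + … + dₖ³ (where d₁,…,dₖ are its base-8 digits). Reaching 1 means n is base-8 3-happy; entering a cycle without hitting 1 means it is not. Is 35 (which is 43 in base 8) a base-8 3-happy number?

35 = (4,3)_8 → 4³ + 3³ = 64 + 27 = 91
91 = (1,3,3)_8 → 1³ + 3³ + 3³ = 1 + 27 + 27 = 55
55 = (6,7)_8 → 6³ + 7³ = 216 + 343 = 559
559 = (1,0,5,7)_8 → 1³ + 0³ + 5³ + 7³ = 1 + 0 + 125 + 343 = 469
469 = (7,2,5)_8 → 7³ + 2³ + 5³ = 343 + 8 + 125 = 476
476 = (7,3,4)_8 → 7³ + 3³ + 4³ = 343 + 27 + 64 = 434
434 = (6,6,2)_8 → 6³ + 6³ + 2³ = 216 + 216 + 8 = 440
440 = (6,7,0)_8 → 6³ + 7³ + 0³ = 216 + 343 + 0 = 559  — 559 already seen; the sequence cycles without reaching 1.

not base-8 3-happy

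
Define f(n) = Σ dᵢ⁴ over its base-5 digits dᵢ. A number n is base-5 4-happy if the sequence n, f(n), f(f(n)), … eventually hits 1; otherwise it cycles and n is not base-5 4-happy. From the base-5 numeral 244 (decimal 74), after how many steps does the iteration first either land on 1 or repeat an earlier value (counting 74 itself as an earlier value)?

5

74 = (2,4,4)_5 → 528
528 = (4,1,0,3)_5 → 338
338 = (2,3,2,3)_5 → 194
194 = (1,2,3,4)_5 → 354
354 = (2,4,0,4)_5 → 528  — 528 repeats.
That took 5 steps.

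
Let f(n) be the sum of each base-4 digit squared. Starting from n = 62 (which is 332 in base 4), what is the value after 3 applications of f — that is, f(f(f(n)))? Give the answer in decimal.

62 = (3,3,2)_4 → 22
22 = (1,1,2)_4 → 6
6 = (1,2)_4 → 5

5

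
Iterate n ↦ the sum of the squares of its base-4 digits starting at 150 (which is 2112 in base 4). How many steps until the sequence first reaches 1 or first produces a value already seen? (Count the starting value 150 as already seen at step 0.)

150 = (2,1,1,2)_4 → 2² + 1² + 1² + 2² = 4 + 1 + 1 + 4 = 10
10 = (2,2)_4 → 2² + 2² = 4 + 4 = 8
8 = (2,0)_4 → 2² + 0² = 4 + 0 = 4
4 = (1,0)_4 → 1² + 0² = 1 + 0 = 1  — reached 1.
That took 4 steps.

4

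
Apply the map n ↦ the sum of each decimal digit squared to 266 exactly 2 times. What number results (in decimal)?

266 → 76
76 → 85

85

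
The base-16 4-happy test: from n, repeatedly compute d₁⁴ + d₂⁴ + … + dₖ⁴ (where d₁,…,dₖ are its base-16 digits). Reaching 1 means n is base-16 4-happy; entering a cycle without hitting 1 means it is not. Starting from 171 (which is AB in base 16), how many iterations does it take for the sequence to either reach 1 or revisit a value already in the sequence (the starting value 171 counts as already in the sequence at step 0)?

9

171 = (10,11)_16 → 10⁴ + 11⁴ = 24641
24641 = (6,0,4,1)_16 → 6⁴ + 0⁴ + 4⁴ + 1⁴ = 1553
1553 = (6,1,1)_16 → 6⁴ + 1⁴ + 1⁴ = 1298
1298 = (5,1,2)_16 → 5⁴ + 1⁴ + 2⁴ = 642
642 = (2,8,2)_16 → 2⁴ + 8⁴ + 2⁴ = 4128
4128 = (1,0,2,0)_16 → 1⁴ + 0⁴ + 2⁴ + 0⁴ = 17
17 = (1,1)_16 → 1⁴ + 1⁴ = 2
2 = (2)_16 → 2⁴ = 16
16 = (1,0)_16 → 1⁴ + 0⁴ = 1  — reached 1.
That took 9 steps.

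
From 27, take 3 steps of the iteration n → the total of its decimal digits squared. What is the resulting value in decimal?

27 → 2² + 7² = 53
53 → 5² + 3² = 34
34 → 3² + 4² = 25

25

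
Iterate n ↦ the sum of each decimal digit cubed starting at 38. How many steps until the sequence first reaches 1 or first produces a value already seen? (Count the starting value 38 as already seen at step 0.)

9

38 → 3³ + 8³ = 539
539 → 5³ + 3³ + 9³ = 881
881 → 8³ + 8³ + 1³ = 1025
1025 → 1³ + 0³ + 2³ + 5³ = 134
134 → 1³ + 3³ + 4³ = 92
92 → 9³ + 2³ = 737
737 → 7³ + 3³ + 7³ = 713
713 → 7³ + 1³ + 3³ = 371
371 → 3³ + 7³ + 1³ = 371  — 371 repeats.
That took 9 steps.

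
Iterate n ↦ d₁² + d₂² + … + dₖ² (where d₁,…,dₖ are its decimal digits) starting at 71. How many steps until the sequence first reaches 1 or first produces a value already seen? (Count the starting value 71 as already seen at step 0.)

13

71 → 7² + 1² = 50
50 → 5² + 0² = 25
25 → 2² + 5² = 29
29 → 2² + 9² = 85
85 → 8² + 5² = 89
89 → 8² + 9² = 145
145 → 1² + 4² + 5² = 42
42 → 4² + 2² = 20
20 → 2² + 0² = 4
4 → 4² = 16
16 → 1² + 6² = 37
37 → 3² + 7² = 58
58 → 5² + 8² = 89  — 89 repeats.
That took 13 steps.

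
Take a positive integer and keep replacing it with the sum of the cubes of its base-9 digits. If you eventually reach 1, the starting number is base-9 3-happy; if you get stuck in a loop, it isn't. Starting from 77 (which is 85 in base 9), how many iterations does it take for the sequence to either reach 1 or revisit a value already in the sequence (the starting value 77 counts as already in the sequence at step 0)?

11

77 = (8,5)_9 → 8³ + 5³ = 512 + 125 = 637
637 = (7,7,7)_9 → 7³ + 7³ + 7³ = 343 + 343 + 343 = 1029
1029 = (1,3,6,3)_9 → 1³ + 3³ + 6³ + 3³ = 1 + 27 + 216 + 27 = 271
271 = (3,3,1)_9 → 3³ + 3³ + 1³ = 27 + 27 + 1 = 55
55 = (6,1)_9 → 6³ + 1³ = 216 + 1 = 217
217 = (2,6,1)_9 → 2³ + 6³ + 1³ = 8 + 216 + 1 = 225
225 = (2,7,0)_9 → 2³ + 7³ + 0³ = 8 + 343 + 0 = 351
351 = (4,3,0)_9 → 4³ + 3³ + 0³ = 64 + 27 + 0 = 91
91 = (1,1,1)_9 → 1³ + 1³ + 1³ = 1 + 1 + 1 = 3
3 = (3)_9 → 3³ = 27
27 = (3,0)_9 → 3³ + 0³ = 27 + 0 = 27  — 27 repeats.
That took 11 steps.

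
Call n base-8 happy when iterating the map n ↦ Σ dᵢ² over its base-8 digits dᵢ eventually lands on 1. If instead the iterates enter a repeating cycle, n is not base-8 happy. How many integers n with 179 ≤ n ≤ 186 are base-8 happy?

179: 179 → 49 → 37 → 41 → 26 → 13 → 26  — not base-8 happy
180: 180 → 56 → 49 → 37 → 41 → 26 → 13 → 26  — not base-8 happy
181: 181 → 65 → 2 → 4 → 16 → 4  — not base-8 happy
182: 182 → 76 → 18 → 8 → 1  — base-8 happy
183: 183 → 89 → 11 → 10 → 5 → 25 → 10  — not base-8 happy
184: 184 → 53 → 61 → 74 → 6 → 36 → 32 → 16 → 4 → 16  — not base-8 happy
185: 185 → 54 → 72 → 2 → 4 → 16 → 4  — not base-8 happy
186: 186 → 57 → 50 → 40 → 25 → 10 → 5 → 25  — not base-8 happy
base-8 happy: 182

1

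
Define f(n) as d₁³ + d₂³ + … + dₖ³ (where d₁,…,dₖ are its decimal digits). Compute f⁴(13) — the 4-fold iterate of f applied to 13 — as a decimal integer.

13 → 1³ + 3³ = 28
28 → 2³ + 8³ = 520
520 → 5³ + 2³ + 0³ = 133
133 → 1³ + 3³ + 3³ = 55

55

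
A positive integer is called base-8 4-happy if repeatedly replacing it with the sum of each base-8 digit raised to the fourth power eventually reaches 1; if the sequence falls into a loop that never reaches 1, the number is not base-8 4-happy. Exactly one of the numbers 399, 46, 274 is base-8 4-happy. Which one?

274

399: 399 → 3698 → 3714 → 2433 → 1553 → 98 → 273 → 273  — repeats 273 (not base-8 4-happy)
46: 46 → 1921 → 1378 → 913 → 1314 → 544 → 257 → 257  — repeats 257 (not base-8 4-happy)
274: 274 → 288 → 512 → 1  — reaches 1 (base-8 4-happy)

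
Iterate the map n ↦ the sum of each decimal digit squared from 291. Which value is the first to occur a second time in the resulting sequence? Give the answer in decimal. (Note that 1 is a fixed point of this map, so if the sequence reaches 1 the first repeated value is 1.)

1

291 → 86
86 → 100
100 → 1  — reached the fixed point 1.
1 → 1, so 1 is the first repeated value.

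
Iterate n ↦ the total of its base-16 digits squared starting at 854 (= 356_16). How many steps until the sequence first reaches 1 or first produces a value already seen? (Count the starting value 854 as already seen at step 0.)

15

854 = (3,5,6)_16 → 70
70 = (4,6)_16 → 52
52 = (3,4)_16 → 25
25 = (1,9)_16 → 82
82 = (5,2)_16 → 29
29 = (1,13)_16 → 170
170 = (10,10)_16 → 200
200 = (12,8)_16 → 208
208 = (13,0)_16 → 169
169 = (10,9)_16 → 181
181 = (11,5)_16 → 146
146 = (9,2)_16 → 85
85 = (5,5)_16 → 50
50 = (3,2)_16 → 13
13 = (13)_16 → 169  — 169 repeats.
That took 15 steps.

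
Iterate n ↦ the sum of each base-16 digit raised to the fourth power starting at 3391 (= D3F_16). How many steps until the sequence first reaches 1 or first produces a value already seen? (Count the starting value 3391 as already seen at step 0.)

3391 = (13,3,15)_16 → 13⁴ + 3⁴ + 15⁴ = 79267
79267 = (1,3,5,10,3)_16 → 1⁴ + 3⁴ + 5⁴ + 10⁴ + 3⁴ = 10788
10788 = (2,10,2,4)_16 → 2⁴ + 10⁴ + 2⁴ + 4⁴ = 10288
10288 = (2,8,3,0)_16 → 2⁴ + 8⁴ + 3⁴ + 0⁴ = 4193
4193 = (1,0,6,1)_16 → 1⁴ + 0⁴ + 6⁴ + 1⁴ = 1298
1298 = (5,1,2)_16 → 5⁴ + 1⁴ + 2⁴ = 642
642 = (2,8,2)_16 → 2⁴ + 8⁴ + 2⁴ = 4128
4128 = (1,0,2,0)_16 → 1⁴ + 0⁴ + 2⁴ + 0⁴ = 17
17 = (1,1)_16 → 1⁴ + 1⁴ = 2
2 = (2)_16 → 2⁴ = 16
16 = (1,0)_16 → 1⁴ + 0⁴ = 1  — reached 1.
That took 11 steps.

11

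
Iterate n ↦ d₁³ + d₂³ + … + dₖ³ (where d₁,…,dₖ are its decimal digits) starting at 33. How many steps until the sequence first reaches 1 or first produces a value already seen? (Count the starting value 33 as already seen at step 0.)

33 → 54
54 → 189
189 → 1242
1242 → 81
81 → 513
513 → 153
153 → 153  — 153 repeats.
That took 7 steps.

7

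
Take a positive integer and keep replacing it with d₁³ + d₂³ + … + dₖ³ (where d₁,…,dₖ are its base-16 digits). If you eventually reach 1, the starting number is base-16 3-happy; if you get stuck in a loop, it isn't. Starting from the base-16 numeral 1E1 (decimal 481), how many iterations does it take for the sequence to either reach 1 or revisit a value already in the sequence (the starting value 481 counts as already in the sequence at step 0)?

12

481 = (1,14,1)_16 → 1³ + 14³ + 1³ = 1 + 2744 + 1 = 2746
2746 = (10,11,10)_16 → 10³ + 11³ + 10³ = 1000 + 1331 + 1000 = 3331
3331 = (13,0,3)_16 → 13³ + 0³ + 3³ = 2197 + 0 + 27 = 2224
2224 = (8,11,0)_16 → 8³ + 11³ + 0³ = 512 + 1331 + 0 = 1843
1843 = (7,3,3)_16 → 7³ + 3³ + 3³ = 343 + 27 + 27 = 397
397 = (1,8,13)_16 → 1³ + 8³ + 13³ = 1 + 512 + 2197 = 2710
2710 = (10,9,6)_16 → 10³ + 9³ + 6³ = 1000 + 729 + 216 = 1945
1945 = (7,9,9)_16 → 7³ + 9³ + 9³ = 343 + 729 + 729 = 1801
1801 = (7,0,9)_16 → 7³ + 0³ + 9³ = 343 + 0 + 729 = 1072
1072 = (4,3,0)_16 → 4³ + 3³ + 0³ = 64 + 27 + 0 = 91
91 = (5,11)_16 → 5³ + 11³ = 125 + 1331 = 1456
1456 = (5,11,0)_16 → 5³ + 11³ + 0³ = 125 + 1331 + 0 = 1456  — 1456 repeats.
That took 12 steps.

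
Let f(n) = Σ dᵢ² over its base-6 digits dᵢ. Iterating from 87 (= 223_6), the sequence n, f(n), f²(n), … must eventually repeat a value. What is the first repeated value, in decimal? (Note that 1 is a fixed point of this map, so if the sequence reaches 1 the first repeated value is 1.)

17

87 = (2,2,3)_6 → 2² + 2² + 3² = 17
17 = (2,5)_6 → 2² + 5² = 29
29 = (4,5)_6 → 4² + 5² = 41
41 = (1,0,5)_6 → 1² + 0² + 5² = 26
26 = (4,2)_6 → 4² + 2² = 20
20 = (3,2)_6 → 3² + 2² = 13
13 = (2,1)_6 → 2² + 1² = 5
5 = (5)_6 → 5² = 25
25 = (4,1)_6 → 4² + 1² = 17  — 17 already appeared earlier.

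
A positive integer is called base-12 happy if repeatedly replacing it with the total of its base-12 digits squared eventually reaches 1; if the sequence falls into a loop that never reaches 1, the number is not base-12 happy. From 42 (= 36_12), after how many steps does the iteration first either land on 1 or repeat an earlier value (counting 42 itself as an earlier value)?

7

42 = (3,6)_12 → 3² + 6² = 45
45 = (3,9)_12 → 3² + 9² = 90
90 = (7,6)_12 → 7² + 6² = 85
85 = (7,1)_12 → 7² + 1² = 50
50 = (4,2)_12 → 4² + 2² = 20
20 = (1,8)_12 → 1² + 8² = 65
65 = (5,5)_12 → 5² + 5² = 50  — 50 repeats.
That took 7 steps.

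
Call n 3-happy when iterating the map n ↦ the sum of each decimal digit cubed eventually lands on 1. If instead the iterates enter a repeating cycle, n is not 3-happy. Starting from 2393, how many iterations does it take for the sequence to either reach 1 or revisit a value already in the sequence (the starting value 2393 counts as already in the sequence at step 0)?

4

2393 → 2³ + 3³ + 9³ + 3³ = 791
791 → 7³ + 9³ + 1³ = 1073
1073 → 1³ + 0³ + 7³ + 3³ = 371
371 → 3³ + 7³ + 1³ = 371  — 371 repeats.
That took 4 steps.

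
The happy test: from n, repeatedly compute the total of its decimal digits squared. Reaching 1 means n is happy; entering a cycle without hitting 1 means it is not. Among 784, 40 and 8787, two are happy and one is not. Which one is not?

40

784: 784 → 129 → 86 → 100 → 1  — reaches 1 (happy)
40: 40 → 16 → 37 → 58 → 89 → 145 → 42 → 20 → 4 → 16  — repeats 16 (not happy)
8787: 8787 → 226 → 44 → 32 → 13 → 10 → 1  — reaches 1 (happy)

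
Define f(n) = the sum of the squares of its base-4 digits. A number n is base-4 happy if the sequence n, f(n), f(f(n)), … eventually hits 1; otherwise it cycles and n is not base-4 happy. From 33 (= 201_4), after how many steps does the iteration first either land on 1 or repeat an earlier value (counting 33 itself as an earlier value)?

4

33 = (2,0,1)_4 → 2² + 0² + 1² = 4 + 0 + 1 = 5
5 = (1,1)_4 → 1² + 1² = 1 + 1 = 2
2 = (2)_4 → 2² = 4
4 = (1,0)_4 → 1² + 0² = 1 + 0 = 1  — reached 1.
That took 4 steps.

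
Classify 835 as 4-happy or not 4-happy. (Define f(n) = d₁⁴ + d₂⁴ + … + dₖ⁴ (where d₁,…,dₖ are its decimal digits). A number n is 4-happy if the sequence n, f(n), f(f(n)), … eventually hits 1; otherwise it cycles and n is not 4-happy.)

835 → 4802
4802 → 4368
4368 → 5729
5729 → 9603
9603 → 7938
7938 → 13139
13139 → 6725
6725 → 4338
4338 → 4514
4514 → 1138
1138 → 4179
4179 → 9219
9219 → 13139  — 13139 already seen; the sequence cycles without reaching 1.

not 4-happy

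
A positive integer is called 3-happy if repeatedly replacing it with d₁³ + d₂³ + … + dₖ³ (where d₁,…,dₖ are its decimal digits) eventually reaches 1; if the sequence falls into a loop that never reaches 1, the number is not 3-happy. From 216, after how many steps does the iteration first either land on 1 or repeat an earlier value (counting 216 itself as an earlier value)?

216 → 2³ + 1³ + 6³ = 225
225 → 2³ + 2³ + 5³ = 141
141 → 1³ + 4³ + 1³ = 66
66 → 6³ + 6³ = 432
432 → 4³ + 3³ + 2³ = 99
99 → 9³ + 9³ = 1458
1458 → 1³ + 4³ + 5³ + 8³ = 702
702 → 7³ + 0³ + 2³ = 351
351 → 3³ + 5³ + 1³ = 153
153 → 1³ + 5³ + 3³ = 153  — 153 repeats.
That took 10 steps.

10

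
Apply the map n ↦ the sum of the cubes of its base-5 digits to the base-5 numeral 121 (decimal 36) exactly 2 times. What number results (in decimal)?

8

36 = (1,2,1)_5 → 1³ + 2³ + 1³ = 10
10 = (2,0)_5 → 2³ + 0³ = 8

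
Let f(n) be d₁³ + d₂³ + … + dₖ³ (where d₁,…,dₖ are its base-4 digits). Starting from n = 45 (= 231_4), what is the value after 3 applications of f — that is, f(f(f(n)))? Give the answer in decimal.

45 = (2,3,1)_4 → 2³ + 3³ + 1³ = 36
36 = (2,1,0)_4 → 2³ + 1³ + 0³ = 9
9 = (2,1)_4 → 2³ + 1³ = 9

9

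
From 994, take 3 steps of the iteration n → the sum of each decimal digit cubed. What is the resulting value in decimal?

73

994 → 9³ + 9³ + 4³ = 729 + 729 + 64 = 1522
1522 → 1³ + 5³ + 2³ + 2³ = 1 + 125 + 8 + 8 = 142
142 → 1³ + 4³ + 2³ = 1 + 64 + 8 = 73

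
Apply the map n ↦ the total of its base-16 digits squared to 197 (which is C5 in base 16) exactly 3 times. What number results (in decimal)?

146

197 = (12,5)_16 → 12² + 5² = 169
169 = (10,9)_16 → 10² + 9² = 181
181 = (11,5)_16 → 11² + 5² = 146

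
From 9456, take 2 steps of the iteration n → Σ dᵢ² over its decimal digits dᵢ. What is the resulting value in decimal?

9456 → 9² + 4² + 5² + 6² = 81 + 16 + 25 + 36 = 158
158 → 1² + 5² + 8² = 1 + 25 + 64 = 90

90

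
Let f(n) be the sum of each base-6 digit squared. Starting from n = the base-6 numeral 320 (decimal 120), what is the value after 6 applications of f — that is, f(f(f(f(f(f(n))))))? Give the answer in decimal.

41

120 = (3,2,0)_6 → 3² + 2² + 0² = 9 + 4 + 0 = 13
13 = (2,1)_6 → 2² + 1² = 4 + 1 = 5
5 = (5)_6 → 5² = 25
25 = (4,1)_6 → 4² + 1² = 16 + 1 = 17
17 = (2,5)_6 → 2² + 5² = 4 + 25 = 29
29 = (4,5)_6 → 4² + 5² = 16 + 25 = 41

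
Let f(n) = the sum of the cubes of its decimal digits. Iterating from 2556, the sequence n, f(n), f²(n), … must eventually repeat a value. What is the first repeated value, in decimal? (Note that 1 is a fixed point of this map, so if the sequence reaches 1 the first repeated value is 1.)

2556 → 2³ + 5³ + 5³ + 6³ = 474
474 → 4³ + 7³ + 4³ = 471
471 → 4³ + 7³ + 1³ = 408
408 → 4³ + 0³ + 8³ = 576
576 → 5³ + 7³ + 6³ = 684
684 → 6³ + 8³ + 4³ = 792
792 → 7³ + 9³ + 2³ = 1080
1080 → 1³ + 0³ + 8³ + 0³ = 513
513 → 5³ + 1³ + 3³ = 153
153 → 1³ + 5³ + 3³ = 153  — 153 already appeared earlier.

153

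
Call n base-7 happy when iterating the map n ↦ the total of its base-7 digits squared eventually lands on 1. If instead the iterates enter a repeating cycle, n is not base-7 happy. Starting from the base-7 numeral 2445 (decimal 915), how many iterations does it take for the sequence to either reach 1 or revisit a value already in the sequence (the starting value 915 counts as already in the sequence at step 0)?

4

915 = (2,4,4,5)_7 → 2² + 4² + 4² + 5² = 4 + 16 + 16 + 25 = 61
61 = (1,1,5)_7 → 1² + 1² + 5² = 1 + 1 + 25 = 27
27 = (3,6)_7 → 3² + 6² = 9 + 36 = 45
45 = (6,3)_7 → 6² + 3² = 36 + 9 = 45  — 45 repeats.
That took 4 steps.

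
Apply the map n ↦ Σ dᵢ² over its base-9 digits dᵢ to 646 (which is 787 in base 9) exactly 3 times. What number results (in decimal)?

646 = (7,8,7)_9 → 7² + 8² + 7² = 49 + 64 + 49 = 162
162 = (2,0,0)_9 → 2² + 0² + 0² = 4 + 0 + 0 = 4
4 = (4)_9 → 4² = 16

16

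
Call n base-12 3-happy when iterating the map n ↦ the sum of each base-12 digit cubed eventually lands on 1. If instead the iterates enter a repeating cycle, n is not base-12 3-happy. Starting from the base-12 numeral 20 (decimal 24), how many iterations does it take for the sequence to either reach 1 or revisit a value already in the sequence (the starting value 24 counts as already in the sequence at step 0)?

24 = (2,0)_12 → 2³ + 0³ = 8
8 = (8)_12 → 8³ = 512
512 = (3,6,8)_12 → 3³ + 6³ + 8³ = 755
755 = (5,2,11)_12 → 5³ + 2³ + 11³ = 1464
1464 = (10,2,0)_12 → 10³ + 2³ + 0³ = 1008
1008 = (7,0,0)_12 → 7³ + 0³ + 0³ = 343
343 = (2,4,7)_12 → 2³ + 4³ + 7³ = 415
415 = (2,10,7)_12 → 2³ + 10³ + 7³ = 1351
1351 = (9,4,7)_12 → 9³ + 4³ + 7³ = 1136
1136 = (7,10,8)_12 → 7³ + 10³ + 8³ = 1855
1855 = (1,0,10,7)_12 → 1³ + 0³ + 10³ + 7³ = 1344
1344 = (9,4,0)_12 → 9³ + 4³ + 0³ = 793
793 = (5,6,1)_12 → 5³ + 6³ + 1³ = 342
342 = (2,4,6)_12 → 2³ + 4³ + 6³ = 288
288 = (2,0,0)_12 → 2³ + 0³ + 0³ = 8  — 8 repeats.
That took 15 steps.

15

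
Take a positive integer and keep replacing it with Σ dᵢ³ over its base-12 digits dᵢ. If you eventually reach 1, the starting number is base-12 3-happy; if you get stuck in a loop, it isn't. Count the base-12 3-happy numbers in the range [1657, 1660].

2

1657: 1657 → 1548 → 1729 → 2 → 8 → 512 → 755 → 1464 → 1008 → 343 → 415 → 1351 → 1136 → 1855 → 1344 → 793 → 342 → 288 → 8  (repeats 8)
1658: 1658 → 1555 → 2072 → 585 → 793 → 342 → 288 → 8 → 512 → 755 → 1464 → 1008 → 343 → 415 → 1351 → 1136 → 1855 → 1344 → 793  (repeats 793)
1659: 1659 → 1574 → 2339 → 1404 → 1458 → 1217 → 762 → 368 → 736 → 190 → 1028 → 856 → 1520 → 1728 → 1  (reaches 1)
1660: 1660 → 1611 → 1366 → 1854 → 1217 → 762 → 368 → 736 → 190 → 1028 → 856 → 1520 → 1728 → 1  (reaches 1)
base-12 3-happy: 1659, 1660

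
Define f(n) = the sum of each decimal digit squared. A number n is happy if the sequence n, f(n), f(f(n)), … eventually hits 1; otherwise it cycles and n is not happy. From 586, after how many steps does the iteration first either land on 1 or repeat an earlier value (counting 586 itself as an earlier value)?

586 → 5² + 8² + 6² = 125
125 → 1² + 2² + 5² = 30
30 → 3² + 0² = 9
9 → 9² = 81
81 → 8² + 1² = 65
65 → 6² + 5² = 61
61 → 6² + 1² = 37
37 → 3² + 7² = 58
58 → 5² + 8² = 89
89 → 8² + 9² = 145
145 → 1² + 4² + 5² = 42
42 → 4² + 2² = 20
20 → 2² + 0² = 4
4 → 4² = 16
16 → 1² + 6² = 37  — 37 repeats.
That took 15 steps.

15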